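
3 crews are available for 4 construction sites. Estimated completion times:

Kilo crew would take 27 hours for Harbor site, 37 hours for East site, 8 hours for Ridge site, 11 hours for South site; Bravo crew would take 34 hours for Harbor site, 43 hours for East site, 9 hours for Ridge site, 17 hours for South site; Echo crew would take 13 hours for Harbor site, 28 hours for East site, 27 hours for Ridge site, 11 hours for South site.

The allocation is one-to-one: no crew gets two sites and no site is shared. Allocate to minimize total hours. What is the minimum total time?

Optimal: Kilo crew→South site (11 hours), Bravo crew→Ridge site (9 hours), Echo crew→Harbor site (13 hours) — total 11+9+13 = 33 hours.
Column-greedy (each site in turn goes to its cheapest remaining crew) gives 59 hours, worse by 26.
Swapping Kilo crew↔Echo crew (Kilo crew→Harbor site 27 hours, Echo crew→South site 11 hours) adds 14.
Every other assignment is strictly worse.

Minimum total: 33 hours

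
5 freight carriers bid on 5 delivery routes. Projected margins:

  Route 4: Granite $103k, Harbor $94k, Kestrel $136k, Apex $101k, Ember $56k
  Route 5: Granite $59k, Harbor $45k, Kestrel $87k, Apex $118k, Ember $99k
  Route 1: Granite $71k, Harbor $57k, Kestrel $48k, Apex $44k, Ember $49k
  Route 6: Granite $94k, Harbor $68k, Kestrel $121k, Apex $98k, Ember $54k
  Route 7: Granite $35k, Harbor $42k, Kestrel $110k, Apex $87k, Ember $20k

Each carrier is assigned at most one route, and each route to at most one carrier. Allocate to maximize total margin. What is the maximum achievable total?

This is a one-to-one assignment (maximum-weight bipartite matching).
Optimal: Granite→Route 6 ($94k), Harbor→Route 1 ($57k), Kestrel→Route 4 ($136k), Apex→Route 7 ($87k), Ember→Route 5 ($99k) — total 94+57+136+87+99 = $473k.
Max-entry greedy (repeatedly take the single best remaining cell) gives $425k, worse by 48.
Next-best assignment: Granite→Route 1, Harbor→Route 4, Kestrel→Route 6, Apex→Route 7, Ember→Route 5 = $472k.
Swapping Granite↔Ember (Granite→Route 5 $59k, Ember→Route 6 $54k) loses 80.
No other one-to-one assignment exceeds $473k.

Max total: $473k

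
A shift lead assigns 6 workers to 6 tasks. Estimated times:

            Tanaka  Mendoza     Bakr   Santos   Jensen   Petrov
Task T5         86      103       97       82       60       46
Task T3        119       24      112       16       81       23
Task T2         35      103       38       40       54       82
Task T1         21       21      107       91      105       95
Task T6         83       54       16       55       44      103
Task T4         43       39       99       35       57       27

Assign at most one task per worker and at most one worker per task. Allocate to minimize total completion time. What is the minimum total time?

Minimum total: 175 min

Optimal: Tanaka→Task T2 (35 min), Mendoza→Task T1 (21 min), Bakr→Task T6 (16 min), Santos→Task T3 (16 min), Jensen→Task T5 (60 min), Petrov→Task T4 (27 min) — total 35+21+16+16+60+27 = 175 min.
Row-greedy (each worker in turn takes its cheapest remaining task) gives 196 min, worse by 21.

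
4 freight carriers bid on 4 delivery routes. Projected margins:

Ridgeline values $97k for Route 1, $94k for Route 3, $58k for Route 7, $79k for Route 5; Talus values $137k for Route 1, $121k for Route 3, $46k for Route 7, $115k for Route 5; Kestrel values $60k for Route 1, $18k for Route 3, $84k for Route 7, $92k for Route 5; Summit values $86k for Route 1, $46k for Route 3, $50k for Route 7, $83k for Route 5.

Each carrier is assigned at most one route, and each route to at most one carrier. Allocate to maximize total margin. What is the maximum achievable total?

Optimal: Ridgeline→Route 3 ($94k), Talus→Route 1 ($137k), Kestrel→Route 7 ($84k), Summit→Route 5 ($83k) — total 94+137+84+83 = $398k.
Max-entry greedy (repeatedly take the single best remaining cell) gives $373k, worse by 25.
Next-best assignment: Ridgeline→Route 1, Talus→Route 3, Kestrel→Route 7, Summit→Route 5 = $385k.
Swapping Ridgeline↔Talus (Ridgeline→Route 1 $97k, Talus→Route 3 $121k) loses 13.
No other one-to-one assignment exceeds $398k.

Max total: $398k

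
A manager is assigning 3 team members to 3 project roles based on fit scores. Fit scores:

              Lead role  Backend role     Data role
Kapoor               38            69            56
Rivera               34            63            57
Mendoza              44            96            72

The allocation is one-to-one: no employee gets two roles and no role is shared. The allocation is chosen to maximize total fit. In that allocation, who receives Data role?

Rivera receives Data role.

This is a one-to-one assignment (maximum-weight bipartite matching).
Optimal: Kapoor→Lead role (38 pts), Rivera→Data role (57 pts), Mendoza→Backend role (96 pts) — total 38+57+96 = 191 pts.
Column-greedy (each role in turn goes to its best remaining employee) gives 170 pts, worse by 21.
Swapping Kapoor↔Mendoza (Kapoor→Backend role 69 pts, Mendoza→Lead role 44 pts) loses 21.
No other one-to-one assignment exceeds 191 pts.
Rivera's own top role is Backend role (63 pts), but forcing Rivera→Backend role and reassigning the rest optimally gives only 173 pts — worse by 18.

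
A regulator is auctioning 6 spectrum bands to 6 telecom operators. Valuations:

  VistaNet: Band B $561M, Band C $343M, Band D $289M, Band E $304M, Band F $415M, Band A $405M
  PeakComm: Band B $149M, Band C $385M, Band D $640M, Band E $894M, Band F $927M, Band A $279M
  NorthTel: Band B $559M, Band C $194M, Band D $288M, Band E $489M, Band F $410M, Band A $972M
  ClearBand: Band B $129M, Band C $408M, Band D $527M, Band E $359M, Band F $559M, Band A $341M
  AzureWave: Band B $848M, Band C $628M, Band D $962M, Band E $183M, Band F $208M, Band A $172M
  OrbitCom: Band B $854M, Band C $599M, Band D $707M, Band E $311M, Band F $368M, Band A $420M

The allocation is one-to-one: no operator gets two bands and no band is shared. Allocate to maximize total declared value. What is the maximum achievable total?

Optimal: VistaNet→Band C ($343M), PeakComm→Band E ($894M), NorthTel→Band A ($972M), ClearBand→Band F ($559M), AzureWave→Band D ($962M), OrbitCom→Band B ($854M) — total 343+894+972+559+962+854 = $4584M.
Column-greedy (each band in turn goes to its best remaining operator) gives $3575M, worse by 1009.
Next-best assignment: VistaNet→Band B, PeakComm→Band E, NorthTel→Band A, ClearBand→Band F, AzureWave→Band D, OrbitCom→Band C = $4547M.
Every other assignment is strictly worse.

Maximum total: $4584M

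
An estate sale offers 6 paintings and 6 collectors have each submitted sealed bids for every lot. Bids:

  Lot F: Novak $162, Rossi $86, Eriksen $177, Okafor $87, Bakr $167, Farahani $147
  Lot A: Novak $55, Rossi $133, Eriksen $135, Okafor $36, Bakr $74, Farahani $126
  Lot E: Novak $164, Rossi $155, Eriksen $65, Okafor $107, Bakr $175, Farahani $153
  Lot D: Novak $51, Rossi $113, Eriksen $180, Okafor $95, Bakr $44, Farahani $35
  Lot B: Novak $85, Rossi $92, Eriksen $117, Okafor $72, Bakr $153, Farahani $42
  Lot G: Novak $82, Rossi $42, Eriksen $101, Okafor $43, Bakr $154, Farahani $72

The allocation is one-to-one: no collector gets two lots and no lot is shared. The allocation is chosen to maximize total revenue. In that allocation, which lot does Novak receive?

This is a one-to-one assignment (maximum-weight bipartite matching).
Optimal: Novak→Lot F ($162), Rossi→Lot A ($133), Eriksen→Lot D ($180), Okafor→Lot B ($72), Bakr→Lot G ($154), Farahani→Lot E ($153) — total 162+133+180+72+154+153 = $854.
Every other assignment is strictly worse.
Novak's own top lot is Lot E ($164), but forcing Novak→Lot E and reassigning the rest optimally gives only $850 — worse by 4.

Novak receives Lot F.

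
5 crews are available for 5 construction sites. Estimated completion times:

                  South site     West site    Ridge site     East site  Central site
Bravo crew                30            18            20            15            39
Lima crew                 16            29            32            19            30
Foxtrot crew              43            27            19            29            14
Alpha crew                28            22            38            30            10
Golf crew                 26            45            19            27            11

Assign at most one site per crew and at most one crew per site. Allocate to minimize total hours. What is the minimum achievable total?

Optimal: Bravo crew→East site (15 hours), Lima crew→South site (16 hours), Foxtrot crew→Ridge site (19 hours), Alpha crew→West site (22 hours), Golf crew→Central site (11 hours) — total 15+16+19+22+11 = 83 hours.
Min-entry greedy (repeatedly take the single cheapest remaining cell) gives 105 hours, worse by 22.
Checked against all permutations: 83 hours is optimal.

Minimum total: 83 hours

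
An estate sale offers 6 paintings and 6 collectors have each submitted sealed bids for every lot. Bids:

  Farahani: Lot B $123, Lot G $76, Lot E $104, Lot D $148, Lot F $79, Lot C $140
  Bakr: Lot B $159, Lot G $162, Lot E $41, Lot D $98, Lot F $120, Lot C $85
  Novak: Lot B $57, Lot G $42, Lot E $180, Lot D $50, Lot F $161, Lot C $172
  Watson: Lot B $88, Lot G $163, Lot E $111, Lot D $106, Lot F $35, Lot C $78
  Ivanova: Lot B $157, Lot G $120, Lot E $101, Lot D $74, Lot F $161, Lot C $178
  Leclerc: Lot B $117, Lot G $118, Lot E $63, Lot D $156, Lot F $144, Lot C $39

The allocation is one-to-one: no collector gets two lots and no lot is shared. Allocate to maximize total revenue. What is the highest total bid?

Optimal: Farahani→Lot D ($148), Bakr→Lot B ($159), Novak→Lot E ($180), Watson→Lot G ($163), Ivanova→Lot C ($178), Leclerc→Lot F ($144) — total 148+159+180+163+178+144 = $972.
Row-greedy (each collector in turn takes its best remaining lot) gives $900, worse by 72.
Swapping Leclerc↔Bakr (Leclerc→Lot B $117, Bakr→Lot F $120) loses 66.

Maximum total: $972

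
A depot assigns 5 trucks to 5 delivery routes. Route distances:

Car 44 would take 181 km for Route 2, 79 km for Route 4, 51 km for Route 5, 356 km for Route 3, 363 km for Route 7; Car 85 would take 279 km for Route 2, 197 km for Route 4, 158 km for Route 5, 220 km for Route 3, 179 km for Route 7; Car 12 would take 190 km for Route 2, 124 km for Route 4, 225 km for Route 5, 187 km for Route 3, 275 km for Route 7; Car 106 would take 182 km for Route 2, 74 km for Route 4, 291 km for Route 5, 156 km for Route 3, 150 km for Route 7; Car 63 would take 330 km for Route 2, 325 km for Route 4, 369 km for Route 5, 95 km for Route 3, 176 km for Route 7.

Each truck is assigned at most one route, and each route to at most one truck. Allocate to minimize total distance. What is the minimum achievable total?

Optimal: Car 44→Route 5 (51 km), Car 85→Route 7 (179 km), Car 12→Route 2 (190 km), Car 106→Route 4 (74 km), Car 63→Route 3 (95 km) — total 51+179+190+74+95 = 589 km.
Column-greedy (each route in turn goes to its cheapest remaining truck) gives 783 km, worse by 194.

Minimum total: 589 km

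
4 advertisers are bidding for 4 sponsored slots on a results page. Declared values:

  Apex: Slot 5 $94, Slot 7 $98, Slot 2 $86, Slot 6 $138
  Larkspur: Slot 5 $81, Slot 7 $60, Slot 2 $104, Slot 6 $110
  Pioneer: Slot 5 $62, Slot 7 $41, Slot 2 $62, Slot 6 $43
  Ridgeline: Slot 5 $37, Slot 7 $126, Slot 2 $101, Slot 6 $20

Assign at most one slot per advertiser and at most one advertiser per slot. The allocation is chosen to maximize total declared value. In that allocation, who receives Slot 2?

This is the linear assignment problem.
Optimal: Apex→Slot 6 ($138), Larkspur→Slot 2 ($104), Pioneer→Slot 5 ($62), Ridgeline→Slot 7 ($126) — total 138+104+62+126 = $430.
Column-greedy (each slot in turn goes to its best remaining advertiser) gives $367, worse by 63.
Larkspur's own top slot is Slot 6 ($110), but forcing Larkspur→Slot 6 and reassigning the rest optimally gives only $392 — worse by 38.

Larkspur receives Slot 2.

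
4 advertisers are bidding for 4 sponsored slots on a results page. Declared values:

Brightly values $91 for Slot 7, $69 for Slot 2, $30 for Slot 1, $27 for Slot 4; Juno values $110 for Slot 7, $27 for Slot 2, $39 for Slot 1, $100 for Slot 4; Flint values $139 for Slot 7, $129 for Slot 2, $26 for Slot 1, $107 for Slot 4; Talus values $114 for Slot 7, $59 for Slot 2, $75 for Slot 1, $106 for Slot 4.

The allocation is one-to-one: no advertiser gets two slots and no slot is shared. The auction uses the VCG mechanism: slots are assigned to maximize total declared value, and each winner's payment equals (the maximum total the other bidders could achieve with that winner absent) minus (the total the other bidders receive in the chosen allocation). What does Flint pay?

Efficient allocation: Brightly→Slot 7 ($91), Juno→Slot 4 ($100), Flint→Slot 2 ($129), Talus→Slot 1 ($75); total welfare W = $395.
Flint receives Slot 2 at value $129, so the others get W − 129 = $266.
Without Flint: best allocation of the remaining 3 bidders over all 4 slots is Brightly→Slot 2 ($69), Juno→Slot 7 ($110), Talus→Slot 4 ($106), total $285.
VCG payment = (others' best without Flint) − (others' welfare with Flint) = 285 − 266 = $19.

Flint pays $19.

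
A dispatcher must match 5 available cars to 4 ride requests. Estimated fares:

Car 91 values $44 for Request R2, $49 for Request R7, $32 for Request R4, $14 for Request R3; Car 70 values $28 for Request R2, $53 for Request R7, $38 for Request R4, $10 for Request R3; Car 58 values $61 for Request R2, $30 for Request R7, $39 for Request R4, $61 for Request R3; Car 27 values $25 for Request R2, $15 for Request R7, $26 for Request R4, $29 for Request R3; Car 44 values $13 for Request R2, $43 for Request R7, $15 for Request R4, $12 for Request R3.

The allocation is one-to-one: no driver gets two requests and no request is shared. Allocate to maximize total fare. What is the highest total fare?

Optimal: Car 91→Request R2 ($44), Car 44→Request R7 ($43), Car 70→Request R4 ($38), Car 58→Request R3 ($61) — total 44+43+38+61 = $186.
Max-entry greedy (repeatedly take the single best remaining cell) gives $175, worse by 11.
Next-best assignment: Car 91→Request R2, Car 70→Request R7, Car 27→Request R4, Car 58→Request R3 = $184.
Swapping Car 70↔Car 44 (Car 70→Request R7 $53, Car 44→Request R4 $15) loses 13.
Checked against all permutations: $186 is optimal.

Maximum total: $186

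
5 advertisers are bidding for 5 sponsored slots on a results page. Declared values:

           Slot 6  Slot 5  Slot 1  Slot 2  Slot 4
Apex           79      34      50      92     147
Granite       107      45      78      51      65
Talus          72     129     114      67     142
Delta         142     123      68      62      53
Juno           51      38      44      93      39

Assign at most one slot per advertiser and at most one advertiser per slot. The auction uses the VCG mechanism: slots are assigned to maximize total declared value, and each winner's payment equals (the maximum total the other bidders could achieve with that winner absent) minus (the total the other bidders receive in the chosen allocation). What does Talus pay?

Talus pays $10.

Efficient allocation: Apex→Slot 4 ($147), Granite→Slot 1 ($78), Talus→Slot 5 ($129), Delta→Slot 6 ($142), Juno→Slot 2 ($93); total welfare W = $589.
Talus receives Slot 5 at value $129, so the others get W − 129 = $460.
Without Talus: best allocation of the remaining 4 bidders over all 5 slots is Apex→Slot 4 ($147), Granite→Slot 6 ($107), Delta→Slot 5 ($123), Juno→Slot 2 ($93), total $470.
VCG payment = (others' best without Talus) − (others' welfare with Talus) = 470 − 460 = $10.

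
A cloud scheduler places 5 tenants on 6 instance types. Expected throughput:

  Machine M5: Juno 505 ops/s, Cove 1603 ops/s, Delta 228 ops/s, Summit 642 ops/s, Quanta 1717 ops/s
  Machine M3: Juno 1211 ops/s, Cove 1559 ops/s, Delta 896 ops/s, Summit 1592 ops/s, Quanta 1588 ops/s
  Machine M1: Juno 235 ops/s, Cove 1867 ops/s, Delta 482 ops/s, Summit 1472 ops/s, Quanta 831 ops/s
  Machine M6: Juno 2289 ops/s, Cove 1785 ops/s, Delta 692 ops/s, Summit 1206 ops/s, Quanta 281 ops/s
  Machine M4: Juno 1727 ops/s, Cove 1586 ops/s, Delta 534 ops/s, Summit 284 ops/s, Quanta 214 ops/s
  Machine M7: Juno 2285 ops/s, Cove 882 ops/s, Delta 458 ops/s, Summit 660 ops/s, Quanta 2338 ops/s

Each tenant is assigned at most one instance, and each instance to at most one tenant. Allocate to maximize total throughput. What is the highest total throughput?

Maximum total: 8620 ops/s

Optimal: Juno→Machine M6 (2289 ops/s), Cove→Machine M1 (1867 ops/s), Delta→Machine M4 (534 ops/s), Summit→Machine M3 (1592 ops/s), Quanta→Machine M7 (2338 ops/s) — total 2289+1867+534+1592+2338 = 8620 ops/s.
Column-greedy (each instance in turn goes to its best remaining tenant) gives 7999 ops/s, worse by 621.
Swapping Quanta↔Juno (Quanta→Machine M6 281 ops/s, Juno→Machine M7 2285 ops/s) loses 2061.
Checked against all permutations: 8620 ops/s is optimal.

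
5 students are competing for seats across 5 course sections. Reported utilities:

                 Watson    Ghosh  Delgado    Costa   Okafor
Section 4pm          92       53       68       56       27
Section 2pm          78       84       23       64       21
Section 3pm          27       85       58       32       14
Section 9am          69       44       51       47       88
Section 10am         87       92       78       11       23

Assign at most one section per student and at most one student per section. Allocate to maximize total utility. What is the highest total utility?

Maximum total: 407 points

This is a one-to-one assignment (maximum-weight bipartite matching).
Optimal: Watson→Section 4pm (92 points), Ghosh→Section 3pm (85 points), Delgado→Section 10am (78 points), Costa→Section 2pm (64 points), Okafor→Section 9am (88 points) — total 92+85+78+64+88 = 407 points.
Next-best assignment: Watson→Section 4pm, Ghosh→Section 10am, Delgado→Section 3pm, Costa→Section 2pm, Okafor→Section 9am = 394 points.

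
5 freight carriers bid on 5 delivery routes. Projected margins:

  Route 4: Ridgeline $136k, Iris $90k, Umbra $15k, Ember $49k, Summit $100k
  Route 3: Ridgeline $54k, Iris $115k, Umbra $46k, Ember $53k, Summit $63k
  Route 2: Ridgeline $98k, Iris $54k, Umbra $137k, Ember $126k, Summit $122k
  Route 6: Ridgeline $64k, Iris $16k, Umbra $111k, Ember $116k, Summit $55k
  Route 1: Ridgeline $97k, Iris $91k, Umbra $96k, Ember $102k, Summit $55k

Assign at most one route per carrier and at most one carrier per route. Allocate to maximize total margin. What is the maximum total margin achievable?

Max total: $586k

Optimal: Ridgeline→Route 4 ($136k), Iris→Route 3 ($115k), Umbra→Route 6 ($111k), Ember→Route 1 ($102k), Summit→Route 2 ($122k) — total 136+115+111+102+122 = $586k.
Row-greedy (each carrier in turn takes its best remaining route) gives $559k, worse by 27.
Swapping Ember↔Umbra (Ember→Route 6 $116k, Umbra→Route 1 $96k) loses 1.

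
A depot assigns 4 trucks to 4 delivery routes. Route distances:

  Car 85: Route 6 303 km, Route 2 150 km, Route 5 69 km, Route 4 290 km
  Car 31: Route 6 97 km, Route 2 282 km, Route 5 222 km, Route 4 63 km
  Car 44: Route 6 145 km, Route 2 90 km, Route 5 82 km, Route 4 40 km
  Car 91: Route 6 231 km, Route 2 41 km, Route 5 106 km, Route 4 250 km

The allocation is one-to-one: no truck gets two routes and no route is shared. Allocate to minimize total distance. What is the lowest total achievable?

Treat this as an assignment problem: match each truck to one route.
Optimal: Car 85→Route 5 (69 km), Car 31→Route 6 (97 km), Car 44→Route 4 (40 km), Car 91→Route 2 (41 km) — total 69+97+40+41 = 247 km.
Checked against all permutations: 247 km is optimal.

Min total: 247 km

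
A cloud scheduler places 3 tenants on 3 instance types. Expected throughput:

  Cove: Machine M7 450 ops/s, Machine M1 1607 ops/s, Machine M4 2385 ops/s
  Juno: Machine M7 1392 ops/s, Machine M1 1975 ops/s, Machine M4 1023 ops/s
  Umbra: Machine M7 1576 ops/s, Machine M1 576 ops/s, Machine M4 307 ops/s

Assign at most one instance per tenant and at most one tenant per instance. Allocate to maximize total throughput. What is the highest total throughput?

Max total: 5936 ops/s

Treat this as an assignment problem: match each tenant to one instance.
Optimal: Cove→Machine M4 (2385 ops/s), Juno→Machine M1 (1975 ops/s), Umbra→Machine M7 (1576 ops/s) — total 2385+1975+1576 = 5936 ops/s.
Next-best assignment: Cove→Machine M4, Juno→Machine M7, Umbra→Machine M1 = 4353 ops/s.
Swapping Umbra↔Juno (Umbra→Machine M1 576 ops/s, Juno→Machine M7 1392 ops/s) loses 1583.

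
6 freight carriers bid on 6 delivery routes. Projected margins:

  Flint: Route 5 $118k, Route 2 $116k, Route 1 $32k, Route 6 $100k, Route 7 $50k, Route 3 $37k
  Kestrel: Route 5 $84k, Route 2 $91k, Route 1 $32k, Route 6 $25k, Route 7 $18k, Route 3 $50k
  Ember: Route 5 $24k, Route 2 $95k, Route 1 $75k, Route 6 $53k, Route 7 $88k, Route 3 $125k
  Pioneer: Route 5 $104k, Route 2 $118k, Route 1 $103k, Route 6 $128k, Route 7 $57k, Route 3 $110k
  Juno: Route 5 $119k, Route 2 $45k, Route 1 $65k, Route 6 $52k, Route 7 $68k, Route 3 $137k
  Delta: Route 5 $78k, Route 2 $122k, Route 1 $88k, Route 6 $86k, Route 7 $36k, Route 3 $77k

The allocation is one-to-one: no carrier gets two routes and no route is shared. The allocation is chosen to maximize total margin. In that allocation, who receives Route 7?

Ember receives Route 7.

Optimal: Flint→Route 5 ($118k), Kestrel→Route 2 ($91k), Ember→Route 7 ($88k), Pioneer→Route 6 ($128k), Juno→Route 3 ($137k), Delta→Route 1 ($88k) — total 118+91+88+128+137+88 = $650k.
Swapping Ember↔Delta (Ember→Route 1 $75k, Delta→Route 7 $36k) loses 65.
Checked against all permutations: $650k is optimal.
Ember's own top route is Route 3 ($125k), but forcing Ember→Route 3 and reassigning the rest optimally gives only $618k — worse by 32.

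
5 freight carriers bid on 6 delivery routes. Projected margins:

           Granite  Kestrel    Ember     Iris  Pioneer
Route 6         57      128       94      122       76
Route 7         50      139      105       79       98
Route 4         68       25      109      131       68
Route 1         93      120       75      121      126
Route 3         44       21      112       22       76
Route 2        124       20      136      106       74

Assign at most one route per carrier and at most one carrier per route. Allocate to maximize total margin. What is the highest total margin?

Treat this as an assignment problem: match each carrier to one route.
Optimal: Granite→Route 2 ($124k), Kestrel→Route 7 ($139k), Ember→Route 3 ($112k), Iris→Route 4 ($131k), Pioneer→Route 1 ($126k) — total 124+139+112+131+126 = $632k.
Column-greedy (each route in turn goes to its best remaining carrier) gives $534k, worse by 98.

Max total: $632k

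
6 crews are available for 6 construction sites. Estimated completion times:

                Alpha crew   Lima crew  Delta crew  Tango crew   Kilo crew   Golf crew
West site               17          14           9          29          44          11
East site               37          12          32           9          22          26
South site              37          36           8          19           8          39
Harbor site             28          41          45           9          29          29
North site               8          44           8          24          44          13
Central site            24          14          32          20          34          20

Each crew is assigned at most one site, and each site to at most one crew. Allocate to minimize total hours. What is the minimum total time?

Optimal: Alpha crew→North site (8 hours), Lima crew→East site (12 hours), Delta crew→West site (9 hours), Tango crew→Harbor site (9 hours), Kilo crew→South site (8 hours), Golf crew→Central site (20 hours) — total 8+12+9+9+8+20 = 66 hours.
Column-greedy (each site in turn goes to its cheapest remaining crew) gives 81 hours, worse by 15.
No other one-to-one assignment undercuts 66 hours.

Min total: 66 hours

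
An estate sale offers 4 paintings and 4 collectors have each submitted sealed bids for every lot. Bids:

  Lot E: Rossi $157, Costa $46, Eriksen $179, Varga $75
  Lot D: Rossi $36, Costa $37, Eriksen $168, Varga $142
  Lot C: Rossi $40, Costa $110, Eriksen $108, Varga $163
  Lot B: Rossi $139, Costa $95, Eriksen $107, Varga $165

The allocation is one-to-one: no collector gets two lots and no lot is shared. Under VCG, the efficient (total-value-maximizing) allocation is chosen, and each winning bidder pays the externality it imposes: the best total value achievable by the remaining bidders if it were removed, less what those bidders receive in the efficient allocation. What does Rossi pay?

Rossi pays $11.

Efficient allocation: Rossi→Lot E ($157), Costa→Lot C ($110), Eriksen→Lot D ($168), Varga→Lot B ($165); total welfare W = $600.
Rossi receives Lot E at value $157, so the others get W − 157 = $443.
Without Rossi: best allocation of the remaining 3 bidders over all 4 lots is Costa→Lot C ($110), Eriksen→Lot E ($179), Varga→Lot B ($165), total $454.
VCG payment = (others' best without Rossi) − (others' welfare with Rossi) = 454 − 443 = $11.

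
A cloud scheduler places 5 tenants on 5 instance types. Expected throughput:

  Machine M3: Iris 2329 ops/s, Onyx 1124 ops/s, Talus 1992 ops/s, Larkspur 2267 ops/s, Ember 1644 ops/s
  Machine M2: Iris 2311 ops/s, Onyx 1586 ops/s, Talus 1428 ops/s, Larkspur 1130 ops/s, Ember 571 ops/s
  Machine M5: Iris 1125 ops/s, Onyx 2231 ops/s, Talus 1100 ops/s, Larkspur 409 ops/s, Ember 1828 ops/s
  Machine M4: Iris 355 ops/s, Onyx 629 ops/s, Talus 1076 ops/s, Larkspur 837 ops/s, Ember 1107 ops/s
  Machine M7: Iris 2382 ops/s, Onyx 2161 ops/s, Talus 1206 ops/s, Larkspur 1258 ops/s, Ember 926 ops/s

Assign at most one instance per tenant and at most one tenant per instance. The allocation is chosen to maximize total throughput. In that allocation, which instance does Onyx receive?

Optimal: Iris→Machine M2 (2311 ops/s), Onyx→Machine M7 (2161 ops/s), Talus→Machine M4 (1076 ops/s), Larkspur→Machine M3 (2267 ops/s), Ember→Machine M5 (1828 ops/s) — total 2311+2161+1076+2267+1828 = 9643 ops/s.
Row-greedy (each tenant in turn takes its best remaining instance) gives 8842 ops/s, worse by 801.
Swapping Ember↔Talus (Ember→Machine M4 1107 ops/s, Talus→Machine M5 1100 ops/s) loses 697.
No other one-to-one assignment exceeds 9643 ops/s.
Onyx's own top instance is Machine M5 (2231 ops/s), but forcing Onyx→Machine M5 and reassigning the rest optimally gives only 9415 ops/s — worse by 228.

Onyx receives Machine M7.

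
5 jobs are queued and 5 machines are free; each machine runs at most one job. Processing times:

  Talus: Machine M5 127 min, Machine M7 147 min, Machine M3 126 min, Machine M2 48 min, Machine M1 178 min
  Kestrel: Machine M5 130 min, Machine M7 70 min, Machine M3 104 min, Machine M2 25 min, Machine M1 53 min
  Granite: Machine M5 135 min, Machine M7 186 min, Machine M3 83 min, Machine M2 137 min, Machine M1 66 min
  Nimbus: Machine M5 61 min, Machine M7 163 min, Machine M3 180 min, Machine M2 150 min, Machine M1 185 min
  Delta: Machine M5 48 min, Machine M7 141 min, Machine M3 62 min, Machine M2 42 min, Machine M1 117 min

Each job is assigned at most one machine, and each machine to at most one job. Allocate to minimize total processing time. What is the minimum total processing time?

This is the linear assignment problem.
Optimal: Talus→Machine M2 (48 min), Kestrel→Machine M7 (70 min), Granite→Machine M1 (66 min), Nimbus→Machine M5 (61 min), Delta→Machine M3 (62 min) — total 48+70+66+61+62 = 307 min.
Column-greedy (each machine in turn goes to its cheapest remaining job) gives 434 min, worse by 127.
Next-best assignment: Talus→Machine M7, Kestrel→Machine M2, Granite→Machine M1, Nimbus→Machine M5, Delta→Machine M3 = 361 min.

Min total: 307 min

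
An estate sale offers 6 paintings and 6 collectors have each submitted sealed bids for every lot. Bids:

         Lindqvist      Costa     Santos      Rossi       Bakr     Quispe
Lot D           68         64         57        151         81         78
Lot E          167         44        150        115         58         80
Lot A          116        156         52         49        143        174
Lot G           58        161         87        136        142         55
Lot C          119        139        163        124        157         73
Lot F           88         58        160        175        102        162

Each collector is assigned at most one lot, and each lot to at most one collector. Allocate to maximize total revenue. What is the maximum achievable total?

Maximum total: $970

Optimal: Lindqvist→Lot E ($167), Costa→Lot G ($161), Santos→Lot F ($160), Rossi→Lot D ($151), Bakr→Lot C ($157), Quispe→Lot A ($174) — total 167+161+160+151+157+174 = $970.
Row-greedy (each collector in turn takes its best remaining lot) gives $887, worse by 83.
Checked against all permutations: $970 is optimal.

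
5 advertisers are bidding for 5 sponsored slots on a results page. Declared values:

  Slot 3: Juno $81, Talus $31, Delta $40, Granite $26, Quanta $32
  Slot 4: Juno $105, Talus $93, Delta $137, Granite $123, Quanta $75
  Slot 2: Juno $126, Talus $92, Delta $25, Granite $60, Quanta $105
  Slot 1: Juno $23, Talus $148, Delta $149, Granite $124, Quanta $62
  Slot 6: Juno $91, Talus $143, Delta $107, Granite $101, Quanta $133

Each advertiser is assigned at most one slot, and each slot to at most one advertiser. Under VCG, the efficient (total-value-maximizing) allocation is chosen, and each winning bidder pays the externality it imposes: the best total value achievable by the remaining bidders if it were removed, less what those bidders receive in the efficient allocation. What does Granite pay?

Granite pays $66.

Efficient allocation: Juno→Slot 3 ($81), Talus→Slot 6 ($143), Delta→Slot 1 ($149), Granite→Slot 4 ($123), Quanta→Slot 2 ($105); total welfare W = $601.
Granite receives Slot 4 at value $123, so the others get W − 123 = $478.
Without Granite: best allocation of the remaining 4 bidders over all 5 slots is Juno→Slot 2 ($126), Talus→Slot 1 ($148), Delta→Slot 4 ($137), Quanta→Slot 6 ($133), total $544.
VCG payment = (others' best without Granite) − (others' welfare with Granite) = 544 − 478 = $66.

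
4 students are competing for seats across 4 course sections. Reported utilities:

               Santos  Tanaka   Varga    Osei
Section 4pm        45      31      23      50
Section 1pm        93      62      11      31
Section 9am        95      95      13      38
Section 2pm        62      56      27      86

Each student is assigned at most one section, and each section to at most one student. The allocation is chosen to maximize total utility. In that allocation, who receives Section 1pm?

Santos receives Section 1pm.

Optimal: Santos→Section 1pm (93 points), Tanaka→Section 9am (95 points), Varga→Section 4pm (23 points), Osei→Section 2pm (86 points) — total 93+95+23+86 = 297 points.
Next-best assignment: Santos→Section 9am, Tanaka→Section 1pm, Varga→Section 4pm, Osei→Section 2pm = 266 points.
Santos's own top section is Section 9am (95 points), but forcing Santos→Section 9am and reassigning the rest optimally gives only 266 points — worse by 31.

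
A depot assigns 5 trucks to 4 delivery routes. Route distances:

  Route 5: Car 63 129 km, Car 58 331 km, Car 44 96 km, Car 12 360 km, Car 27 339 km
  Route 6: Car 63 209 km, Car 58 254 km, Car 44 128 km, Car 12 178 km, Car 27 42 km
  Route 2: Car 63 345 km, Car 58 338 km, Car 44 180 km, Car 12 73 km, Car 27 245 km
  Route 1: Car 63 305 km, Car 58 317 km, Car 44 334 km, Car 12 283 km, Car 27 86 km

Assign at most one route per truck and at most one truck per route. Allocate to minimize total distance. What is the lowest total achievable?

Minimum total: 416 km

Optimal: Car 63→Route 5 (129 km), Car 44→Route 6 (128 km), Car 12→Route 2 (73 km), Car 27→Route 1 (86 km) — total 129+128+73+86 = 416 km.
Row-greedy (each truck in turn takes its cheapest remaining route) gives 846 km, worse by 430.
Every other assignment is strictly worse.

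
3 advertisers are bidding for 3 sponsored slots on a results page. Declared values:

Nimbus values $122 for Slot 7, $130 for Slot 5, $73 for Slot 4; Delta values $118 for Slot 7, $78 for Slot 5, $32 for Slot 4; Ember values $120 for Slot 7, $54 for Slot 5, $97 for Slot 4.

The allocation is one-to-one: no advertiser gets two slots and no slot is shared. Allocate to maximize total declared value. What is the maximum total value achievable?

Optimal: Nimbus→Slot 5 ($130), Delta→Slot 7 ($118), Ember→Slot 4 ($97) — total 130+118+97 = $345.
Column-greedy (each slot in turn goes to its best remaining advertiser) gives $297, worse by 48.
Swapping Ember↔Nimbus (Ember→Slot 5 $54, Nimbus→Slot 4 $73) loses 100.

Max total: $345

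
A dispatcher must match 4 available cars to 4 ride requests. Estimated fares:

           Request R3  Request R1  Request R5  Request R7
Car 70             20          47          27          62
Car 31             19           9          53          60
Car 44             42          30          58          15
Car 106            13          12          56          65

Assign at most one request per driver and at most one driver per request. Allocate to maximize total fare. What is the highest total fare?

This is the linear assignment problem.
Optimal: Car 70→Request R1 ($47), Car 31→Request R5 ($53), Car 44→Request R3 ($42), Car 106→Request R7 ($65) — total 47+53+42+65 = $207.
Column-greedy (each request in turn goes to its best remaining driver) gives $205, worse by 2.
No other one-to-one assignment exceeds $207.

Max total: $207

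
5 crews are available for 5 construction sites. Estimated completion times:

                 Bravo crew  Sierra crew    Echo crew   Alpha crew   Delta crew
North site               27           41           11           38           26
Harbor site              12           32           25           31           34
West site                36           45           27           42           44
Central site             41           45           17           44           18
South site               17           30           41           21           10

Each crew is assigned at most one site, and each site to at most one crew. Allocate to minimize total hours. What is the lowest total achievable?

Optimal: Bravo crew→Harbor site (12 hours), Sierra crew→West site (45 hours), Echo crew→North site (11 hours), Alpha crew→South site (21 hours), Delta crew→Central site (18 hours) — total 12+45+11+21+18 = 107 hours.
Column-greedy (each site in turn goes to its cheapest remaining crew) gives 113 hours, worse by 6.
Swapping Echo crew↔Bravo crew (Echo crew→Harbor site 25 hours, Bravo crew→North site 27 hours) adds 29.
Every other assignment is strictly worse.

Minimum total: 107 hours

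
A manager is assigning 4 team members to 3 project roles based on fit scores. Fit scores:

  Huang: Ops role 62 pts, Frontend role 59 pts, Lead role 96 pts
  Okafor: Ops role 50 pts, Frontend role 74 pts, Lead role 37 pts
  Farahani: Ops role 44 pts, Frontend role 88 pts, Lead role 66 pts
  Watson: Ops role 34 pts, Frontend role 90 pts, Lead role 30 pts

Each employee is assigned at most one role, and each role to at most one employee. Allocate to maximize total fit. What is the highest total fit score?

Max total: 236 pts

Optimal: Okafor→Ops role (50 pts), Watson→Frontend role (90 pts), Huang→Lead role (96 pts) — total 50+90+96 = 236 pts.
Row-greedy (each employee in turn takes its best remaining role) gives 214 pts, worse by 22.
No other one-to-one assignment exceeds 236 pts.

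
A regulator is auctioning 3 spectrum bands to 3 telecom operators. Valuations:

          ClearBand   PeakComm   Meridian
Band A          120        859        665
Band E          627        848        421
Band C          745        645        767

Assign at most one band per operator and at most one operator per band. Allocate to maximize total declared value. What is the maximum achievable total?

Maximum total: $2258M

Optimal: ClearBand→Band C ($745M), PeakComm→Band E ($848M), Meridian→Band A ($665M) — total 745+848+665 = $2258M.
Column-greedy (each band in turn goes to its best remaining operator) gives $2253M, worse by 5.
Swapping ClearBand↔Meridian (ClearBand→Band A $120M, Meridian→Band C $767M) loses 523.
Every other assignment is strictly worse.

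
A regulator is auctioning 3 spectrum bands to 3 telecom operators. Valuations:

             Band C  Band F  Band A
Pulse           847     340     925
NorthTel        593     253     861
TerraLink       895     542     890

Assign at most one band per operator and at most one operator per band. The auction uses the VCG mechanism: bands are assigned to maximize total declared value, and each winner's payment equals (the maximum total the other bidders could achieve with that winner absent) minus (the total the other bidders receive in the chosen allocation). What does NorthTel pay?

NorthTel pays $431M.

Efficient allocation: Pulse→Band C ($847M), NorthTel→Band A ($861M), TerraLink→Band F ($542M); total welfare W = $2250M.
NorthTel receives Band A at value $861M, so the others get W − 861 = $1389M.
Without NorthTel: best allocation of the remaining 2 bidders over all 3 bands is Pulse→Band A ($925M), TerraLink→Band C ($895M), total $1820M.
VCG payment = (others' best without NorthTel) − (others' welfare with NorthTel) = 1820 − 1389 = $431M.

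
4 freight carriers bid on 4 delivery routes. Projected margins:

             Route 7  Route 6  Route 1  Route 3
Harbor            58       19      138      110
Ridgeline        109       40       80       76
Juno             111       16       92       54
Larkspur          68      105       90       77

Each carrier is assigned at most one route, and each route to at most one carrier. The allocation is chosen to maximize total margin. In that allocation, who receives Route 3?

Ridgeline receives Route 3.

This is a one-to-one assignment (maximum-weight bipartite matching).
Optimal: Harbor→Route 1 ($138k), Ridgeline→Route 3 ($76k), Juno→Route 7 ($111k), Larkspur→Route 6 ($105k) — total 138+76+111+105 = $430k.
Row-greedy (each carrier in turn takes its best remaining route) gives $406k, worse by 24.
Next-best assignment: Harbor→Route 3, Ridgeline→Route 7, Juno→Route 1, Larkspur→Route 6 = $416k.
Every other assignment is strictly worse.
Ridgeline's own top route is Route 7 ($109k), but forcing Ridgeline→Route 7 and reassigning the rest optimally gives only $416k — worse by 14.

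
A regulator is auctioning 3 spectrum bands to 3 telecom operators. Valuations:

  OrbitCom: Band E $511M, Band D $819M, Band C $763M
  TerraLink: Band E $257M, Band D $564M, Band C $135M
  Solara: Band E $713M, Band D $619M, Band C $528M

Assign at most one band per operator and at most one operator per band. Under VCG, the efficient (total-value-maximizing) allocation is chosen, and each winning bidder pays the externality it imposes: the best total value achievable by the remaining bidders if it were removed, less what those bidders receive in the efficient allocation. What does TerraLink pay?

TerraLink pays $56M.

Efficient allocation: OrbitCom→Band C ($763M), TerraLink→Band D ($564M), Solara→Band E ($713M); total welfare W = $2040M.
TerraLink receives Band D at value $564M, so the others get W − 564 = $1476M.
Without TerraLink: best allocation of the remaining 2 bidders over all 3 bands is OrbitCom→Band D ($819M), Solara→Band E ($713M), total $1532M.
VCG payment = (others' best without TerraLink) − (others' welfare with TerraLink) = 1532 − 1476 = $56M.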